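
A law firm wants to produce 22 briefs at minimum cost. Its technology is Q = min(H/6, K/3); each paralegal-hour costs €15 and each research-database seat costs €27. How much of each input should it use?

H* = 132, K* = 66

With a fixed-proportions technology, the cost-minimizing bundle uses no slack in either input: H/6 = K/3 = Q.
So H = 6·22 = 132 and K = 3·22 = 66.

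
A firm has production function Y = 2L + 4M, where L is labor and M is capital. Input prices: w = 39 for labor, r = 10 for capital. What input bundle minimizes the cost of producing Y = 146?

The inputs are perfect substitutes, so the firm uses whichever has the lower cost per unit of output.
Cost per unit of output via L is w/2 = 19.5; via M it is r/4 = 2.5. M is cheaper.
Producing Y = 146 with M alone: L = 0, M = 36.5.

L* = 0, M* = 36.5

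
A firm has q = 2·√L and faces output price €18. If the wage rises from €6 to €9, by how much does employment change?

From P·MP_L = w with MP_L = L^(-1/2), the labor demand is L(w) = (18/w)^(2).
At w = 6: L = 9. At w = 9: L = 4.
ΔL = 4 − 9 = -5.

ΔL = -5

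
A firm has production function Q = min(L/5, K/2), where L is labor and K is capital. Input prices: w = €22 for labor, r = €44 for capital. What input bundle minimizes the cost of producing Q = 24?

L* = 120, K* = 48

With a fixed-proportions technology, the cost-minimizing bundle uses no slack in either input: L/5 = K/2 = Q.
So L = 5·24 = 120 and K = 2·24 = 48.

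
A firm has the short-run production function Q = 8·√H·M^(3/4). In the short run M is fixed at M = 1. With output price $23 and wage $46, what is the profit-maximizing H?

H* = 4

With M = 1, MP_H = (1/2)·8·H^(-1/2)·1^(3/4) = 4·H^(-1/2).
Profit maximization for a price taker requires P·MP_H = w: 23·4·H^(-1/2) = 46.
So H^(-1/2) = 0.5, which gives H = 4.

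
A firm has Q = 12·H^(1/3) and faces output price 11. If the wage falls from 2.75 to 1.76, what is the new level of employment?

H* = 125

From P·MP_H = w with MP_H = 4·H^(-2/3), the labor demand is H(w) = (44/w)^(3/2).
At w = 2.75: H = 64. At w = 1.76: H = 125.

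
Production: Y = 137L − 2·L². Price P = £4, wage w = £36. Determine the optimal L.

L* = 32

The marginal product of L is MP_L = 137 − 4L.
A price-taking firm hires until the value of the marginal product equals the wage: P·MP_L = w, so 4·(137 − 4L) = 36.
Then 137 − 4L = 9, giving L = 32.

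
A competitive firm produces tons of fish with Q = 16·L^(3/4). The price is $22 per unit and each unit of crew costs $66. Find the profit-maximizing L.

L* = 256

MP_L = (3/4)·16·L^(-1/4) = 12·L^(-1/4).
Profit maximization for a price taker requires P·MP_L = w: 22·12·L^(-1/4) = 66.
So L^(-1/4) = 0.25, which gives L = 256.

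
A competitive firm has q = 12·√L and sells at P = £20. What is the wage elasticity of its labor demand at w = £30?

ε = -2

MP_L = (1/2)·12·L^(-1/2), so P·MP_L = w gives 120·L^(-1/2) = w.
Solving, L(w) = (120/w)^(2). This is a constant-elasticity form: L ∝ w^(−2), so ε = −2.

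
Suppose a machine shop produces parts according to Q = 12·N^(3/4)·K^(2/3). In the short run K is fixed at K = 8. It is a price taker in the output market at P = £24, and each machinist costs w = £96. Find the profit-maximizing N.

N* = 6561

With K = 8, MP_N = (3/4)·12·N^(-1/4)·8^(2/3) = 36·N^(-1/4).
Profit maximization for a price taker requires P·MP_N = w: 24·36·N^(-1/4) = 96.
So N^(-1/4) = 1/9, which gives N = 6561.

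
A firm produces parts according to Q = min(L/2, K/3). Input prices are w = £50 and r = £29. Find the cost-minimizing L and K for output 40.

L* = 80, K* = 120

With a fixed-proportions technology, the cost-minimizing bundle uses no slack in either input: L/2 = K/3 = Q.
So L = 2·40 = 80 and K = 3·40 = 120.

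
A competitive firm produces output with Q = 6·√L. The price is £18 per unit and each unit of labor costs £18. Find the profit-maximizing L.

L* = 9

MP_L = (1/2)·6·L^(-1/2) = 3·L^(-1/2).
Profit maximization for a price taker requires P·MP_L = w: 18·3·L^(-1/2) = 18.
So L^(-1/2) = 1/3, which gives L = 9.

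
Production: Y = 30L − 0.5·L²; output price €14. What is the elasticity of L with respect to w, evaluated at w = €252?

ε = -1.5

From P·MP_L = w with MP_L = 30 − L, labor demand is L(w) = 30 − w/14.
dL/dw = −1/(14) = -1/14.
At w = 252, L = 12, so ε = (dL/dw)·(w/L) = (-1/14)·(252/12) = -1.5.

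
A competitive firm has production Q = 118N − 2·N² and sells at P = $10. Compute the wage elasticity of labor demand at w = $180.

ε = -0.18

From P·MP_N = w with MP_N = 118 − 4N, labor demand is N(w) = (118 − w/10)/4.
dN/dw = −1/(40) = -0.025.
At w = 180, N = 25, so ε = (dN/dw)·(w/N) = (-0.025)·(180/25) = -0.18.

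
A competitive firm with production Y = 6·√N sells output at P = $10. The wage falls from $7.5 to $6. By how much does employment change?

ΔN = 9

From P·MP_N = w with MP_N = 3·N^(-1/2), the labor demand is N(w) = (30/w)^(2).
At w = 7.5: N = 16. At w = 6: N = 25.
ΔN = 25 − 16 = 9.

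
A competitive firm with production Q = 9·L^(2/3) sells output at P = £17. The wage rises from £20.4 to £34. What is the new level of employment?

L* = 27

From P·MP_L = w with MP_L = 6·L^(-1/3), the labor demand is L(w) = (102/w)^(3).
At w = 20.4: L = 125. At w = 34: L = 27.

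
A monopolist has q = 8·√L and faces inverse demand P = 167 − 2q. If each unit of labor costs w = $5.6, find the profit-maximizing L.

Marginal revenue from the inverse demand is MR = 167 − 4q.
The marginal product is MP_L = 4·L^(-1/2).
A monopolist hires until marginal revenue product equals the wage: MR·MP_L = w.
At L, q = 8·√L. Substituting and solving: (167 − 32·√L)·4·L^(-1/2) = 5.6 gives L = 25.

L* = 25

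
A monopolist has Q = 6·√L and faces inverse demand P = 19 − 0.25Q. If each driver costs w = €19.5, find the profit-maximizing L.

L* = 4

Marginal revenue from the inverse demand is MR = 19 − 0.5Q.
The marginal product is MP_L = 3·L^(-1/2).
A monopolist hires until marginal revenue product equals the wage: MR·MP_L = w.
At L, Q = 6·√L. Substituting and solving: (19 − 3·√L)·3·L^(-1/2) = 19.5 gives L = 4.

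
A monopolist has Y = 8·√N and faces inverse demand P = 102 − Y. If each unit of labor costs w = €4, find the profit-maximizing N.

N* = 36

Marginal revenue from the inverse demand is MR = 102 − 2Y.
The marginal product is MP_N = 4·N^(-1/2).
A monopolist hires until marginal revenue product equals the wage: MR·MP_N = w.
At N, Y = 8·√N. Substituting and solving: (102 − 16·√N)·4·N^(-1/2) = 4 gives N = 36.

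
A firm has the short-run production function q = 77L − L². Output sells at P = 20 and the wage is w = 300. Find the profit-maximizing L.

The marginal product of L is MP_L = 77 − 2L.
A price-taking firm hires until the value of the marginal product equals the wage: P·MP_L = w, so 20·(77 − 2L) = 300.
Then 77 − 2L = 15, giving L = 31.

L* = 31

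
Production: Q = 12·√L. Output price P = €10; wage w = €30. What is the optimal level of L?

L* = 4

MP_L = (1/2)·12·L^(-1/2) = 6·L^(-1/2).
Profit maximization for a price taker requires P·MP_L = w: 10·6·L^(-1/2) = 30.
So L^(-1/2) = 0.5, which gives L = 4.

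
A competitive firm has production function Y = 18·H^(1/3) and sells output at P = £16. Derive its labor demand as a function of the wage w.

MP_H = (1/3)·18·H^(-2/3) = 6·H^(-2/3).
Setting P·MP_H = w: 96·H^(-2/3) = w.
Solving for H: H^(-2/3) = w/96, so H = (96/w)^(3/2).

H(w) = (96/w)^(3/2)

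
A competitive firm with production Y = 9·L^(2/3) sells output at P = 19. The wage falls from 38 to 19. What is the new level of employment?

L* = 216

From P·MP_L = w with MP_L = 6·L^(-1/3), the labor demand is L(w) = (114/w)^(3).
At w = 38: L = 27. At w = 19: L = 216.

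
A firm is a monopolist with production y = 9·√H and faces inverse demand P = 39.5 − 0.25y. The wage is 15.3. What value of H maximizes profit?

Marginal revenue from the inverse demand is MR = 39.5 − 0.5y.
The marginal product is MP_H = 4.5·H^(-1/2).
A monopolist hires until marginal revenue product equals the wage: MR·MP_H = w.
At H, y = 9·√H. Substituting and solving: (39.5 − 4.5·√H)·4.5·H^(-1/2) = 15.3 gives H = 25.

H* = 25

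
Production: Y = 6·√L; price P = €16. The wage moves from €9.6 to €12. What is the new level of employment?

L* = 16

From P·MP_L = w with MP_L = 3·L^(-1/2), the labor demand is L(w) = (48/w)^(2).
At w = 9.6: L = 25. At w = 12: L = 16.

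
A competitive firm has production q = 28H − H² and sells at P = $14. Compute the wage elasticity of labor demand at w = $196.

ε = -1

From P·MP_H = w with MP_H = 28 − 2H, labor demand is H(w) = (28 − w/14)/2.
dH/dw = −1/(28) = -1/28.
At w = 196, H = 7, so ε = (dH/dw)·(w/H) = (-1/28)·(196/7) = -1.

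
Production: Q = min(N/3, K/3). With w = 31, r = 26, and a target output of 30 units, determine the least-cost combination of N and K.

N* = 90, K* = 90

With a fixed-proportions technology, the cost-minimizing bundle uses no slack in either input: N/3 = K/3 = Q.
So N = 3·30 = 90 and K = 3·30 = 90.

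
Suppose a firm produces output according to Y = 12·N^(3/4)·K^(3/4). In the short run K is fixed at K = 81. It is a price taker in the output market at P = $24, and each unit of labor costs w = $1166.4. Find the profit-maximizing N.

N* = 625

With K = 81, MP_N = (3/4)·12·N^(-1/4)·81^(3/4) = 243·N^(-1/4).
Profit maximization for a price taker requires P·MP_N = w: 24·243·N^(-1/4) = 1166.4.
So N^(-1/4) = 0.2, which gives N = 625.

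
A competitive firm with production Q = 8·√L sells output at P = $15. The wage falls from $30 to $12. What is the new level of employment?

L* = 25

From P·MP_L = w with MP_L = 4·L^(-1/2), the labor demand is L(w) = (60/w)^(2).
At w = 30: L = 4. At w = 12: L = 25.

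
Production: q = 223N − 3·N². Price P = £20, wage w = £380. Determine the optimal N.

N* = 34

The marginal product of N is MP_N = 223 − 6N.
A price-taking firm hires until the value of the marginal product equals the wage: P·MP_N = w, so 20·(223 − 6N) = 380.
Then 223 − 6N = 19, giving N = 34.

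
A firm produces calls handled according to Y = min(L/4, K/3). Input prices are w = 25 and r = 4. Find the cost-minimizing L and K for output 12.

With a fixed-proportions technology, the cost-minimizing bundle uses no slack in either input: L/4 = K/3 = Y.
So L = 4·12 = 48 and K = 3·12 = 36.

L* = 48, K* = 36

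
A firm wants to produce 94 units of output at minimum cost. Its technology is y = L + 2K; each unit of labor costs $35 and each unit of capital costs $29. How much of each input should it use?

L* = 0, K* = 47

The inputs are perfect substitutes, so the firm uses whichever has the lower cost per unit of output.
Cost per unit of output via L is 35; via K it is 14.5. K is cheaper.
Producing y = 94 with K alone: L = 0, K = 47.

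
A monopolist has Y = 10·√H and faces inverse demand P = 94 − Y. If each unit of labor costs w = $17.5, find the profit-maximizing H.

H* = 16

Marginal revenue from the inverse demand is MR = 94 − 2Y.
The marginal product is MP_H = 5·H^(-1/2).
A monopolist hires until marginal revenue product equals the wage: MR·MP_H = w.
At H, Y = 10·√H. Substituting and solving: (94 − 20·√H)·5·H^(-1/2) = 17.5 gives H = 16.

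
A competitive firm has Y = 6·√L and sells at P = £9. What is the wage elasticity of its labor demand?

MP_L = (1/2)·6·L^(-1/2), so P·MP_L = w gives 27·L^(-1/2) = w.
Solving, L(w) = (27/w)^(2). This is a constant-elasticity form: L ∝ w^(−2), so ε = −2.

ε = -2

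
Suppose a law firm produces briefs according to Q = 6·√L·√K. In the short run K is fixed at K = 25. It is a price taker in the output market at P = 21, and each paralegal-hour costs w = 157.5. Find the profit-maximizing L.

With K = 25, MP_L = (1/2)·6·L^(-1/2)·25^(1/2) = 15·L^(-1/2).
Profit maximization for a price taker requires P·MP_L = w: 21·15·L^(-1/2) = 157.5.
So L^(-1/2) = 0.5, which gives L = 4.

L* = 4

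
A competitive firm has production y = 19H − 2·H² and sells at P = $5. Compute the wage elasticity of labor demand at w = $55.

ε = -1.375

From P·MP_H = w with MP_H = 19 − 4H, labor demand is H(w) = (19 − w/5)/4.
dH/dw = −1/(20) = -0.05.
At w = 55, H = 2, so ε = (dH/dw)·(w/H) = (-0.05)·(55/2) = -1.375.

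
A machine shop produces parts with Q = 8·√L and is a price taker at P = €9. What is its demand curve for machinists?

L(w) = 1296/w²

MP_L = (1/2)·8·L^(-1/2) = 4·L^(-1/2).
Setting P·MP_L = w: 36·L^(-1/2) = w.
Solving for L: L^(-1/2) = w/36, so L = (36/w)^(2).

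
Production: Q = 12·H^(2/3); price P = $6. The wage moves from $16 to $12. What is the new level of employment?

From P·MP_H = w with MP_H = 8·H^(-1/3), the labor demand is H(w) = (48/w)^(3).
At w = 16: H = 27. At w = 12: H = 64.

H* = 64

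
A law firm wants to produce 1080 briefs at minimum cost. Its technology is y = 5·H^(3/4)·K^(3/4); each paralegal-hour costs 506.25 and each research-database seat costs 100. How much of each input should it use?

H* = 16, K* = 81

Cost minimization requires the marginal rate of technical substitution to equal the input-price ratio: MP_H/MP_K = w/r.
Here MP_H/MP_K = (3/4)·(K/H)/(3/4) = (K/H). Setting this equal to 506.25/100 = 5.0625 gives K = 5.0625H.
Substituting into y = 1080: 5·H^(3/4)·(5.0625H)^(3/4) = 1080.
Solving, H = 16 and K = 81.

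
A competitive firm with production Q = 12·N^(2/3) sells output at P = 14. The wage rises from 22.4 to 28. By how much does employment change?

ΔN = -61

From P·MP_N = w with MP_N = 8·N^(-1/3), the labor demand is N(w) = (112/w)^(3).
At w = 22.4: N = 125. At w = 28: N = 64.
ΔN = 64 − 125 = -61.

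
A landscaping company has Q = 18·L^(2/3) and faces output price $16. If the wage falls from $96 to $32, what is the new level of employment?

From P·MP_L = w with MP_L = 12·L^(-1/3), the labor demand is L(w) = (192/w)^(3).
At w = 96: L = 8. At w = 32: L = 216.

L* = 216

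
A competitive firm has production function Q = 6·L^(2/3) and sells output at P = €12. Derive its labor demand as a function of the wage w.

MP_L = (2/3)·6·L^(-1/3) = 4·L^(-1/3).
Setting P·MP_L = w: 48·L^(-1/3) = w.
Solving for L: L^(-1/3) = w/48, so L = (48/w)^(3).

L(w) = 110592/w³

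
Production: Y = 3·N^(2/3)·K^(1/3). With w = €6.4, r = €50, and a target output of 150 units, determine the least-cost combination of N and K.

Cost minimization requires the marginal rate of technical substitution to equal the input-price ratio: MP_N/MP_K = w/r.
Here MP_N/MP_K = (2/3)·(K/N)/(1/3) = 2·(K/N). Setting this equal to 6.4/50 = 0.128 gives K = 0.064N.
Substituting into Y = 150: 3·N^(2/3)·(0.064N)^(1/3) = 150.
Solving, N = 125 and K = 8.

N* = 125, K* = 8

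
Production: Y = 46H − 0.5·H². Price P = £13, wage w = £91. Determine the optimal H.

The marginal product of H is MP_H = 46 − H.
A price-taking firm hires until the value of the marginal product equals the wage: P·MP_H = w, so 13·(46 − H) = 91.
Then 46 − H = 7, giving H = 39.

H* = 39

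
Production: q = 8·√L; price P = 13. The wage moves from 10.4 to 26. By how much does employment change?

ΔL = -21

From P·MP_L = w with MP_L = 4·L^(-1/2), the labor demand is L(w) = (52/w)^(2).
At w = 10.4: L = 25. At w = 26: L = 4.
ΔL = 4 − 25 = -21.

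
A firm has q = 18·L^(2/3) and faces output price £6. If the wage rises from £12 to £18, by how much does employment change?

From P·MP_L = w with MP_L = 12·L^(-1/3), the labor demand is L(w) = (72/w)^(3).
At w = 12: L = 216. At w = 18: L = 64.
ΔL = 64 − 216 = -152.

ΔL = -152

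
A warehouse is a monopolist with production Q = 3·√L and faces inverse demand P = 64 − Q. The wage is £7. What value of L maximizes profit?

L* = 36

Marginal revenue from the inverse demand is MR = 64 − 2Q.
The marginal product is MP_L = 1.5·L^(-1/2).
A monopolist hires until marginal revenue product equals the wage: MR·MP_L = w.
At L, Q = 3·√L. Substituting and solving: (64 − 6·√L)·1.5·L^(-1/2) = 7 gives L = 36.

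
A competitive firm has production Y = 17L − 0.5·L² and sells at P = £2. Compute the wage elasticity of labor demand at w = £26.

From P·MP_L = w with MP_L = 17 − L, labor demand is L(w) = 17 − w/2.
dL/dw = −1/(2) = -0.5.
At w = 26, L = 4, so ε = (dL/dw)·(w/L) = (-0.5)·(26/4) = -3.25.

ε = -3.25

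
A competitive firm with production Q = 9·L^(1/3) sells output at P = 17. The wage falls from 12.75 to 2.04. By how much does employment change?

ΔL = 117

From P·MP_L = w with MP_L = 3·L^(-2/3), the labor demand is L(w) = (51/w)^(3/2).
At w = 12.75: L = 8. At w = 2.04: L = 125.
ΔL = 125 − 8 = 117.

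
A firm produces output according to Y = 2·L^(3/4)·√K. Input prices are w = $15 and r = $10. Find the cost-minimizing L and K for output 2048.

Cost minimization requires the marginal rate of technical substitution to equal the input-price ratio: MP_L/MP_K = w/r.
Here MP_L/MP_K = (3/4)·(K/L)/(1/2) = 1.5·(K/L). Setting this equal to 15/10 = 1.5 gives K = L.
Substituting into Y = 2048: 2·L^(3/4)·(L)^(1/2) = 2048.
Solving, L = 256 and K = 256.

L* = 256, K* = 256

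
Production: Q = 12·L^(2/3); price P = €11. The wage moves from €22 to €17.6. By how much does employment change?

From P·MP_L = w with MP_L = 8·L^(-1/3), the labor demand is L(w) = (88/w)^(3).
At w = 22: L = 64. At w = 17.6: L = 125.
ΔL = 125 − 64 = 61.

ΔL = 61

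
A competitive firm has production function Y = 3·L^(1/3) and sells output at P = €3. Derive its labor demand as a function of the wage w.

L(w) = (3/w)^(3/2)

MP_L = (1/3)·3·L^(-2/3) = L^(-2/3).
Setting P·MP_L = w: 3·L^(-2/3) = w.
Solving for L: L^(-2/3) = w/3, so L = (3/w)^(3/2).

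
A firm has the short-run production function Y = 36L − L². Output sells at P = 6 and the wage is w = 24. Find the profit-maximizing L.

The marginal product of L is MP_L = 36 − 2L.
A price-taking firm hires until the value of the marginal product equals the wage: P·MP_L = w, so 6·(36 − 2L) = 24.
Then 36 − 2L = 4, giving L = 16.

L* = 16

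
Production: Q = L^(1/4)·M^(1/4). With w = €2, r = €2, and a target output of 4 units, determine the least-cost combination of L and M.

L* = 16, M* = 16

Cost minimization requires the marginal rate of technical substitution to equal the input-price ratio: MP_L/MP_M = w/r.
Here MP_L/MP_M = (1/4)·(M/L)/(1/4) = (M/L). Setting this equal to 2/2 = 1 gives M = L.
Substituting into Q = 4: L^(1/4)·(L)^(1/4) = 4.
Solving, L = 16 and M = 16.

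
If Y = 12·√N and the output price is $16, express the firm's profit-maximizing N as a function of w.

N(w) = 9216/w²

MP_N = (1/2)·12·N^(-1/2) = 6·N^(-1/2).
Setting P·MP_N = w: 96·N^(-1/2) = w.
Solving for N: N^(-1/2) = w/96, so N = (96/w)^(2).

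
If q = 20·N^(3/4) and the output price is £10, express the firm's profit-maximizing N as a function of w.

N(w) = (150/w)^(4)

MP_N = (3/4)·20·N^(-1/4) = 15·N^(-1/4).
Setting P·MP_N = w: 150·N^(-1/4) = w.
Solving for N: N^(-1/4) = w/150, so N = (150/w)^(4).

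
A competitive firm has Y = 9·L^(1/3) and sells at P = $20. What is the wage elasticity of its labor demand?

ε = -1.5

MP_L = (1/3)·9·L^(-2/3), so P·MP_L = w gives 60·L^(-2/3) = w.
Solving, L(w) = (60/w)^(3/2). This is a constant-elasticity form: L ∝ w^(−3/2), so ε = −3/2.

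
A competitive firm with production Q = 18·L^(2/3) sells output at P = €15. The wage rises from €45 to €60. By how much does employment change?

From P·MP_L = w with MP_L = 12·L^(-1/3), the labor demand is L(w) = (180/w)^(3).
At w = 45: L = 64. At w = 60: L = 27.
ΔL = 27 − 64 = -37.

ΔL = -37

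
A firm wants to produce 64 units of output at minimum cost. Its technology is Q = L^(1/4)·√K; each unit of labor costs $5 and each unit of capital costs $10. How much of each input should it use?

L* = 256, K* = 256

Cost minimization requires the marginal rate of technical substitution to equal the input-price ratio: MP_L/MP_K = w/r.
Here MP_L/MP_K = (1/4)·(K/L)/(1/2) = 0.5·(K/L). Setting this equal to 5/10 = 0.5 gives K = L.
Substituting into Q = 64: L^(1/4)·(L)^(1/2) = 64.
Solving, L = 256 and K = 256.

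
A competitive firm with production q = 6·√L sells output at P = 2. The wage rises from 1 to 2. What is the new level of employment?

L* = 9

From P·MP_L = w with MP_L = 3·L^(-1/2), the labor demand is L(w) = (6/w)^(2).
At w = 1: L = 36. At w = 2: L = 9.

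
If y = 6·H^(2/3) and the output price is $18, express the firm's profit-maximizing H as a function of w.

MP_H = (2/3)·6·H^(-1/3) = 4·H^(-1/3).
Setting P·MP_H = w: 72·H^(-1/3) = w.
Solving for H: H^(-1/3) = w/72, so H = (72/w)^(3).

H(w) = 373248/w³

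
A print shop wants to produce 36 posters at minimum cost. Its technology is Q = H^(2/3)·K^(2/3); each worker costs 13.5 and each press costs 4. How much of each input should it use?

H* = 8, K* = 27

Cost minimization requires the marginal rate of technical substitution to equal the input-price ratio: MP_H/MP_K = w/r.
Here MP_H/MP_K = (2/3)·(K/H)/(2/3) = (K/H). Setting this equal to 13.5/4 = 3.375 gives K = 3.375H.
Substituting into Q = 36: H^(2/3)·(3.375H)^(2/3) = 36.
Solving, H = 8 and K = 27.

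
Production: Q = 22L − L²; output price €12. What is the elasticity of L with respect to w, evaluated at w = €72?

From P·MP_L = w with MP_L = 22 − 2L, labor demand is L(w) = (22 − w/12)/2.
dL/dw = −1/(24) = -1/24.
At w = 72, L = 8, so ε = (dL/dw)·(w/L) = (-1/24)·(72/8) = -0.375.

ε = -0.375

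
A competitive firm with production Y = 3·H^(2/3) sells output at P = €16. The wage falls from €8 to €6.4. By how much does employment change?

From P·MP_H = w with MP_H = 2·H^(-1/3), the labor demand is H(w) = (32/w)^(3).
At w = 8: H = 64. At w = 6.4: H = 125.
ΔH = 125 − 64 = 61.

ΔH = 61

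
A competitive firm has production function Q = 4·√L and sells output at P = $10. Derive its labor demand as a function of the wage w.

MP_L = (1/2)·4·L^(-1/2) = 2·L^(-1/2).
Setting P·MP_L = w: 20·L^(-1/2) = w.
Solving for L: L^(-1/2) = w/20, so L = (20/w)^(2).

L(w) = 400/w²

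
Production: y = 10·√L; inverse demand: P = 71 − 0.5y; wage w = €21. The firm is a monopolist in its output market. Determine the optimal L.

Marginal revenue from the inverse demand is MR = 71 − y.
The marginal product is MP_L = 5·L^(-1/2).
A monopolist hires until marginal revenue product equals the wage: MR·MP_L = w.
At L, y = 10·√L. Substituting and solving: (71 − 10·√L)·5·L^(-1/2) = 21 gives L = 25.

L* = 25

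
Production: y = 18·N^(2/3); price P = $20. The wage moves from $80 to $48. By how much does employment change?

From P·MP_N = w with MP_N = 12·N^(-1/3), the labor demand is N(w) = (240/w)^(3).
At w = 80: N = 27. At w = 48: N = 125.
ΔN = 125 − 27 = 98.

ΔN = 98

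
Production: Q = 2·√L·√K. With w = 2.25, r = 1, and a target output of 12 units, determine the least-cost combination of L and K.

Cost minimization requires the marginal rate of technical substitution to equal the input-price ratio: MP_L/MP_K = w/r.
Here MP_L/MP_K = (1/2)·(K/L)/(1/2) = (K/L). Setting this equal to 2.25/1 = 2.25 gives K = 2.25L.
Substituting into Q = 12: 2·L^(1/2)·(2.25L)^(1/2) = 12.
Solving, L = 4 and K = 9.

L* = 4, K* = 9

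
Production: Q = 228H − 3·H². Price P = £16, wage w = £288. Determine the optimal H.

The marginal product of H is MP_H = 228 − 6H.
A price-taking firm hires until the value of the marginal product equals the wage: P·MP_H = w, so 16·(228 − 6H) = 288.
Then 228 − 6H = 18, giving H = 35.

H* = 35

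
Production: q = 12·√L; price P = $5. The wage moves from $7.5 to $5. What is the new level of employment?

From P·MP_L = w with MP_L = 6·L^(-1/2), the labor demand is L(w) = (30/w)^(2).
At w = 7.5: L = 16. At w = 5: L = 36.

L* = 36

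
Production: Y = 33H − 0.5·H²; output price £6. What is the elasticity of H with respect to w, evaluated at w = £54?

From P·MP_H = w with MP_H = 33 − H, labor demand is H(w) = 33 − w/6.
dH/dw = −1/(6) = -1/6.
At w = 54, H = 24, so ε = (dH/dw)·(w/H) = (-1/6)·(54/24) = -0.375.

ε = -0.375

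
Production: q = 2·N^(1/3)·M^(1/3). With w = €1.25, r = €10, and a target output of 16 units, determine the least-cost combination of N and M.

Cost minimization requires the marginal rate of technical substitution to equal the input-price ratio: MP_N/MP_M = w/r.
Here MP_N/MP_M = (1/3)·(M/N)/(1/3) = (M/N). Setting this equal to 1.25/10 = 0.125 gives M = 0.125N.
Substituting into q = 16: 2·N^(1/3)·(0.125N)^(1/3) = 16.
Solving, N = 64 and M = 8.

N* = 64, M* = 8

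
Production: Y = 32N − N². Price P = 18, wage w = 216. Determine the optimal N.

The marginal product of N is MP_N = 32 − 2N.
A price-taking firm hires until the value of the marginal product equals the wage: P·MP_N = w, so 18·(32 − 2N) = 216.
Then 32 − 2N = 12, giving N = 10.

N* = 10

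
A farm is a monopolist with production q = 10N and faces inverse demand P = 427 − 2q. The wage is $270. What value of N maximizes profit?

Marginal revenue from the inverse demand is MR = 427 − 4q.
The marginal product is MP_N = 10.
A monopolist hires until marginal revenue product equals the wage: MR·MP_N = w.
(427 − 40N)·10 = 270, so N = 10.

N* = 10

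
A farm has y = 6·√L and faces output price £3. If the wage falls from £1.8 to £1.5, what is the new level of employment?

L* = 36

From P·MP_L = w with MP_L = 3·L^(-1/2), the labor demand is L(w) = (9/w)^(2).
At w = 1.8: L = 25. At w = 1.5: L = 36.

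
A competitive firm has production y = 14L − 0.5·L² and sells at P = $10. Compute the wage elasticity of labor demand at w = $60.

From P·MP_L = w with MP_L = 14 − L, labor demand is L(w) = 14 − w/10.
dL/dw = −1/(10) = -0.1.
At w = 60, L = 8, so ε = (dL/dw)·(w/L) = (-0.1)·(60/8) = -0.75.

ε = -0.75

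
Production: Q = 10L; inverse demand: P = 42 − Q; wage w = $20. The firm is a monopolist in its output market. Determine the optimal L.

Marginal revenue from the inverse demand is MR = 42 − 2Q.
The marginal product is MP_L = 10.
A monopolist hires until marginal revenue product equals the wage: MR·MP_L = w.
(42 − 20L)·10 = 20, so L = 2.

L* = 2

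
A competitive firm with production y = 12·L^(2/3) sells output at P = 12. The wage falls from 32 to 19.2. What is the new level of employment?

L* = 125

From P·MP_L = w with MP_L = 8·L^(-1/3), the labor demand is L(w) = (96/w)^(3).
At w = 32: L = 27. At w = 19.2: L = 125.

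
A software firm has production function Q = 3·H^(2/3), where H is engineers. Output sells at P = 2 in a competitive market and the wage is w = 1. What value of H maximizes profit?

H* = 64

MP_H = (2/3)·3·H^(-1/3) = 2·H^(-1/3).
Profit maximization for a price taker requires P·MP_H = w: 2·2·H^(-1/3) = 1.
So H^(-1/3) = 0.25, which gives H = 64.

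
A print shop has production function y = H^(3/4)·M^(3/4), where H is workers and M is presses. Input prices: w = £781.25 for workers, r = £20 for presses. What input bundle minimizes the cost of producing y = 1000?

H* = 16, M* = 625

Cost minimization requires the marginal rate of technical substitution to equal the input-price ratio: MP_H/MP_M = w/r.
Here MP_H/MP_M = (3/4)·(M/H)/(3/4) = (M/H). Setting this equal to 781.25/20 = 39.0625 gives M = 39.0625H.
Substituting into y = 1000: H^(3/4)·(39.0625H)^(3/4) = 1000.
Solving, H = 16 and M = 625.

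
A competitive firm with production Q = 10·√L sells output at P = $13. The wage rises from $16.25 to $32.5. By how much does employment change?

From P·MP_L = w with MP_L = 5·L^(-1/2), the labor demand is L(w) = (65/w)^(2).
At w = 16.25: L = 16. At w = 32.5: L = 4.
ΔL = 4 − 16 = -12.

ΔL = -12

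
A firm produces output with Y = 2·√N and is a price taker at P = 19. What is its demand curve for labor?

MP_N = (1/2)·2·N^(-1/2) = N^(-1/2).
Setting P·MP_N = w: 19·N^(-1/2) = w.
Solving for N: N^(-1/2) = w/19, so N = (19/w)^(2).

N(w) = 361/w²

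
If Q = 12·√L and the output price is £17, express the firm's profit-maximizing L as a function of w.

MP_L = (1/2)·12·L^(-1/2) = 6·L^(-1/2).
Setting P·MP_L = w: 102·L^(-1/2) = w.
Solving for L: L^(-1/2) = w/102, so L = (102/w)^(2).

L(w) = 10404/w²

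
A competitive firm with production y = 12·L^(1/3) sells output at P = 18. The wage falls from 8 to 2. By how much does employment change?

From P·MP_L = w with MP_L = 4·L^(-2/3), the labor demand is L(w) = (72/w)^(3/2).
At w = 8: L = 27. At w = 2: L = 216.
ΔL = 216 − 27 = 189.

ΔL = 189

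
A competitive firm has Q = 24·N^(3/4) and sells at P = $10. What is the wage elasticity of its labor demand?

ε = -4

MP_N = (3/4)·24·N^(-1/4), so P·MP_N = w gives 180·N^(-1/4) = w.
Solving, N(w) = (180/w)^(4). This is a constant-elasticity form: N ∝ w^(−4), so ε = −4.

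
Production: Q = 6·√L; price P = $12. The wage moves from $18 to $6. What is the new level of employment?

L* = 36

From P·MP_L = w with MP_L = 3·L^(-1/2), the labor demand is L(w) = (36/w)^(2).
At w = 18: L = 4. At w = 6: L = 36.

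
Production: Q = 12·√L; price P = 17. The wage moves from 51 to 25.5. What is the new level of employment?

L* = 16

From P·MP_L = w with MP_L = 6·L^(-1/2), the labor demand is L(w) = (102/w)^(2).
At w = 51: L = 4. At w = 25.5: L = 16.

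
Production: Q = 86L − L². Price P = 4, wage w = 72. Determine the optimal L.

The marginal product of L is MP_L = 86 − 2L.
A price-taking firm hires until the value of the marginal product equals the wage: P·MP_L = w, so 4·(86 − 2L) = 72.
Then 86 − 2L = 18, giving L = 34.

L* = 34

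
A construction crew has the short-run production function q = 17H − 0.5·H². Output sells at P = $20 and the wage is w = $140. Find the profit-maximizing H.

H* = 10

The marginal product of H is MP_H = 17 − H.
A price-taking firm hires until the value of the marginal product equals the wage: P·MP_H = w, so 20·(17 − H) = 140.
Then 17 − H = 7, giving H = 10.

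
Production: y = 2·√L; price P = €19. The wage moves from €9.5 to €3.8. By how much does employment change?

From P·MP_L = w with MP_L = L^(-1/2), the labor demand is L(w) = (19/w)^(2).
At w = 9.5: L = 4. At w = 3.8: L = 25.
ΔL = 25 − 4 = 21.

ΔL = 21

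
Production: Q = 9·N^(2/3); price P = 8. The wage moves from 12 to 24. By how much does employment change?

ΔN = -56

From P·MP_N = w with MP_N = 6·N^(-1/3), the labor demand is N(w) = (48/w)^(3).
At w = 12: N = 64. At w = 24: N = 8.
ΔN = 8 − 64 = -56.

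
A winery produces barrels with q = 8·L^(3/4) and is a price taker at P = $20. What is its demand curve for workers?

L(w) = (120/w)^(4)

MP_L = (3/4)·8·L^(-1/4) = 6·L^(-1/4).
Setting P·MP_L = w: 120·L^(-1/4) = w.
Solving for L: L^(-1/4) = w/120, so L = (120/w)^(4).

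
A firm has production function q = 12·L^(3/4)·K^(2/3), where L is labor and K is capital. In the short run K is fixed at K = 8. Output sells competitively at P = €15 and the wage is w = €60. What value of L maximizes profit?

L* = 6561

With K = 8, MP_L = (3/4)·12·L^(-1/4)·8^(2/3) = 36·L^(-1/4).
Profit maximization for a price taker requires P·MP_L = w: 15·36·L^(-1/4) = 60.
So L^(-1/4) = 1/9, which gives L = 6561.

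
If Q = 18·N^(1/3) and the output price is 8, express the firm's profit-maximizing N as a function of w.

MP_N = (1/3)·18·N^(-2/3) = 6·N^(-2/3).
Setting P·MP_N = w: 48·N^(-2/3) = w.
Solving for N: N^(-2/3) = w/48, so N = (48/w)^(3/2).

N(w) = (48/w)^(3/2)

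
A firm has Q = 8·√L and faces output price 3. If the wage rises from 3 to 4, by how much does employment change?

From P·MP_L = w with MP_L = 4·L^(-1/2), the labor demand is L(w) = (12/w)^(2).
At w = 3: L = 16. At w = 4: L = 9.
ΔL = 9 − 16 = -7.

ΔL = -7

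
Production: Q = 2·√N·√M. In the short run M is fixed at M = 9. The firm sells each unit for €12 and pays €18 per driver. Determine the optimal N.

With M = 9, MP_N = (1/2)·2·N^(-1/2)·9^(1/2) = 3·N^(-1/2).
Profit maximization for a price taker requires P·MP_N = w: 12·3·N^(-1/2) = 18.
So N^(-1/2) = 0.5, which gives N = 4.

N* = 4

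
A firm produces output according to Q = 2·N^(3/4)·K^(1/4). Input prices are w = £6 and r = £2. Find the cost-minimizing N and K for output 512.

N* = 256, K* = 256

Cost minimization requires the marginal rate of technical substitution to equal the input-price ratio: MP_N/MP_K = w/r.
Here MP_N/MP_K = (3/4)·(K/N)/(1/4) = 3·(K/N). Setting this equal to 6/2 = 3 gives K = N.
Substituting into Q = 512: 2·N^(3/4)·(N)^(1/4) = 512.
Solving, N = 256 and K = 256.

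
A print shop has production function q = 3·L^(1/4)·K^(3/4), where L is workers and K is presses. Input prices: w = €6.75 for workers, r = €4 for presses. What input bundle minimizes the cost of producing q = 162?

Cost minimization requires the marginal rate of technical substitution to equal the input-price ratio: MP_L/MP_K = w/r.
Here MP_L/MP_K = (1/4)·(K/L)/(3/4) = (1/3)·(K/L). Setting this equal to 6.75/4 = 1.6875 gives K = 5.0625L.
Substituting into q = 162: 3·L^(1/4)·(5.0625L)^(3/4) = 162.
Solving, L = 16 and K = 81.

L* = 16, K* = 81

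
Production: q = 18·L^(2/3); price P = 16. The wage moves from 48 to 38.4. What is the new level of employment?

L* = 125

From P·MP_L = w with MP_L = 12·L^(-1/3), the labor demand is L(w) = (192/w)^(3).
At w = 48: L = 64. At w = 38.4: L = 125.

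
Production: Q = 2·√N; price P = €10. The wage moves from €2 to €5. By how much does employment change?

From P·MP_N = w with MP_N = N^(-1/2), the labor demand is N(w) = (10/w)^(2).
At w = 2: N = 25. At w = 5: N = 4.
ΔN = 4 − 25 = -21.

ΔN = -21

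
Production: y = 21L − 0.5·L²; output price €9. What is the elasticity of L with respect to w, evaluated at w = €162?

ε = -6

From P·MP_L = w with MP_L = 21 − L, labor demand is L(w) = 21 − w/9.
dL/dw = −1/(9) = -1/9.
At w = 162, L = 3, so ε = (dL/dw)·(w/L) = (-1/9)·(162/3) = -6.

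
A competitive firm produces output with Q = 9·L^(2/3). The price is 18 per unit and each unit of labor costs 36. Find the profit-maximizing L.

MP_L = (2/3)·9·L^(-1/3) = 6·L^(-1/3).
Profit maximization for a price taker requires P·MP_L = w: 18·6·L^(-1/3) = 36.
So L^(-1/3) = 1/3, which gives L = 27.

L* = 27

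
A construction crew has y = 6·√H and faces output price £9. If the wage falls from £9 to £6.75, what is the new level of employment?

From P·MP_H = w with MP_H = 3·H^(-1/2), the labor demand is H(w) = (27/w)^(2).
At w = 9: H = 9. At w = 6.75: H = 16.

H* = 16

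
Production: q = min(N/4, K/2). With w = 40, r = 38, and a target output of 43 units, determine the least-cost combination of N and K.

With a fixed-proportions technology, the cost-minimizing bundle uses no slack in either input: N/4 = K/2 = q.
So N = 4·43 = 172 and K = 2·43 = 86.

N* = 172, K* = 86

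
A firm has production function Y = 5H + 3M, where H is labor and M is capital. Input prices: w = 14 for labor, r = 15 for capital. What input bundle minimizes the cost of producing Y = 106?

H* = 21.2, M* = 0

The inputs are perfect substitutes, so the firm uses whichever has the lower cost per unit of output.
Cost per unit of output via H is w/5 = 2.8; via M it is r/3 = 5. H is cheaper.
Producing Y = 106 with H alone: H = 21.2, M = 0.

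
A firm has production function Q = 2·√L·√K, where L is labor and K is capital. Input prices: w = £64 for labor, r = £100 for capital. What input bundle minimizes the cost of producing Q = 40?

Cost minimization requires the marginal rate of technical substitution to equal the input-price ratio: MP_L/MP_K = w/r.
Here MP_L/MP_K = (1/2)·(K/L)/(1/2) = (K/L). Setting this equal to 64/100 = 0.64 gives K = 0.64L.
Substituting into Q = 40: 2·L^(1/2)·(0.64L)^(1/2) = 40.
Solving, L = 25 and K = 16.

L* = 25, K* = 16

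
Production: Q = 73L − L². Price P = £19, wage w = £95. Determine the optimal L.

The marginal product of L is MP_L = 73 − 2L.
A price-taking firm hires until the value of the marginal product equals the wage: P·MP_L = w, so 19·(73 − 2L) = 95.
Then 73 − 2L = 5, giving L = 34.

L* = 34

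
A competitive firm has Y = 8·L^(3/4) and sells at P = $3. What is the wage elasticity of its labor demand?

MP_L = (3/4)·8·L^(-1/4), so P·MP_L = w gives 18·L^(-1/4) = w.
Solving, L(w) = (18/w)^(4). This is a constant-elasticity form: L ∝ w^(−4), so ε = −4.

ε = -4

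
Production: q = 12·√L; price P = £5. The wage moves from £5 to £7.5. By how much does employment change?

From P·MP_L = w with MP_L = 6·L^(-1/2), the labor demand is L(w) = (30/w)^(2).
At w = 5: L = 36. At w = 7.5: L = 16.
ΔL = 16 − 36 = -20.

ΔL = -20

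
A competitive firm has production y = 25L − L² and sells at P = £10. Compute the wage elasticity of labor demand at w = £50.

From P·MP_L = w with MP_L = 25 − 2L, labor demand is L(w) = (25 − w/10)/2.
dL/dw = −1/(20) = -0.05.
At w = 50, L = 10, so ε = (dL/dw)·(w/L) = (-0.05)·(50/10) = -0.25.

ε = -0.25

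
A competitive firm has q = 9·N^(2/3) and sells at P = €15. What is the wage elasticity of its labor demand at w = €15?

MP_N = (2/3)·9·N^(-1/3), so P·MP_N = w gives 90·N^(-1/3) = w.
Solving, N(w) = (90/w)^(3). This is a constant-elasticity form: N ∝ w^(−3), so ε = −3.

ε = -3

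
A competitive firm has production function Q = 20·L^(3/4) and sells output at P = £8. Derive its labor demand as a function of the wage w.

MP_L = (3/4)·20·L^(-1/4) = 15·L^(-1/4).
Setting P·MP_L = w: 120·L^(-1/4) = w.
Solving for L: L^(-1/4) = w/120, so L = (120/w)^(4).

L(w) = (120/w)^(4)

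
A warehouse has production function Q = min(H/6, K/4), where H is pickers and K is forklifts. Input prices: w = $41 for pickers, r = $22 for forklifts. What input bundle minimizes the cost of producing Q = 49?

With a fixed-proportions technology, the cost-minimizing bundle uses no slack in either input: H/6 = K/4 = Q.
So H = 6·49 = 294 and K = 4·49 = 196.

H* = 294, K* = 196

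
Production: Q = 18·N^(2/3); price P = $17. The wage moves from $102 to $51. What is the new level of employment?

N* = 64

From P·MP_N = w with MP_N = 12·N^(-1/3), the labor demand is N(w) = (204/w)^(3).
At w = 102: N = 8. At w = 51: N = 64.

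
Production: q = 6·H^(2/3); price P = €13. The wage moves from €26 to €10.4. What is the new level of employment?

From P·MP_H = w with MP_H = 4·H^(-1/3), the labor demand is H(w) = (52/w)^(3).
At w = 26: H = 8. At w = 10.4: H = 125.

H* = 125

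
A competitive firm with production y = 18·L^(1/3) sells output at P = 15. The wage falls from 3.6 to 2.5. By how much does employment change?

ΔL = 91

From P·MP_L = w with MP_L = 6·L^(-2/3), the labor demand is L(w) = (90/w)^(3/2).
At w = 3.6: L = 125. At w = 2.5: L = 216.
ΔL = 216 − 125 = 91.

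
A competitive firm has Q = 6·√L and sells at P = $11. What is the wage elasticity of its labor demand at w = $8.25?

ε = -2

MP_L = (1/2)·6·L^(-1/2), so P·MP_L = w gives 33·L^(-1/2) = w.
Solving, L(w) = (33/w)^(2). This is a constant-elasticity form: L ∝ w^(−2), so ε = −2.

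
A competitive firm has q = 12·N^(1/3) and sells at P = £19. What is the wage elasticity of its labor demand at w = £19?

MP_N = (1/3)·12·N^(-2/3), so P·MP_N = w gives 76·N^(-2/3) = w.
Solving, N(w) = (76/w)^(3/2). This is a constant-elasticity form: N ∝ w^(−3/2), so ε = −3/2.

ε = -1.5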